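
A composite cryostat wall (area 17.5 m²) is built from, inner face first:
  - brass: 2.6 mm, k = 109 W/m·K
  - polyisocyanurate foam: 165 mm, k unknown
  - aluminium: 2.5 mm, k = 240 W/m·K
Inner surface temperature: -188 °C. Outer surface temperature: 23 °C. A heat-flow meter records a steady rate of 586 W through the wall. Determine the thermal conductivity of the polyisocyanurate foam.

Model the wall as resistances in series:
R_brass = L/(kA) = 0.0026/(109×17.5) = 1.363×10^-6 K/W
R_aluminium = L/(kA) = 0.0025/(240×17.5) = 5.952×10^-7 K/W
Sum of known resistances R_other = 1.958×10^-6 K/W
Total R = ΔT/Q = 211/586 = 0.3601 K/W
R_polyisocyanurate foam = R_total − R_other = 0.3601 K/W
k = L/(R·A) = 0.165/(0.3601×17.5)

k ≈ 0.0262 W/(m·K)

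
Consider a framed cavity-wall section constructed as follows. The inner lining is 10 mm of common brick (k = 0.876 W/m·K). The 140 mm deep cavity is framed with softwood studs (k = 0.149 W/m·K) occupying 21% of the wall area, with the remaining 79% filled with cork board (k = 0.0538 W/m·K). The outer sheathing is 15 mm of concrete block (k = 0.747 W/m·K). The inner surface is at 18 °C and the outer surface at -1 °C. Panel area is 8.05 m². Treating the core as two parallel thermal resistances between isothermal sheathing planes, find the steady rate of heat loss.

Q ≈ 79.3 W

Sheathing layers in series; stud and cavity paths in parallel between them.
R_inner = 0.01/(0.876×8.05) = 0.001418 K/W
R_stud  = 0.14/(0.149×0.21×8.05) = 0.5558 K/W
R_cav   = 0.14/(0.0538×0.79×8.05) = 0.4092 K/W
1/R_core = 1/R_stud + 1/R_cav → R_core = 0.2357 K/W
R_outer = 0.015/(0.747×8.05) = 0.002494 K/W
R_total = 0.2396 K/W
Q = ΔT/R_total = 19/0.2396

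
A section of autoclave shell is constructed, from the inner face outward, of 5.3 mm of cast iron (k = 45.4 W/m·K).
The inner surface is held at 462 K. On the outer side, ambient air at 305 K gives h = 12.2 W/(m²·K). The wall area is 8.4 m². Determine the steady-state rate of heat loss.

Series thermal resistances:
R_cast iron = L/(kA) = 0.0053/(45.4×8.4) = 1.39×10^-5 K/W
R_outer film = 1/(h_o·A) = 1/(12.2×8.4) = 0.009758 K/W
R_total = 0.009772 K/W
Q = ΔT / R_total = 157 / 0.009772

Q ≈ 16100 W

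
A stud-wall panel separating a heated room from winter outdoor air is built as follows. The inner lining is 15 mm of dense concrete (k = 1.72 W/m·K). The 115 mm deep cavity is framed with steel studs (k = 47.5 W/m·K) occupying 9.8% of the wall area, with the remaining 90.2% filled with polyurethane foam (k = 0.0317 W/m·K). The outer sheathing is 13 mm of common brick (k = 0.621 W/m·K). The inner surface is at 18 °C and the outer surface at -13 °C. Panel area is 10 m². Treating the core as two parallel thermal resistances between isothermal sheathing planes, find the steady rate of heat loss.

Q ≈ 5720 W

Sheathing layers in series; stud and cavity paths in parallel between them.
R_inner = 0.015/(1.72×10) = 8.721×10^-4 K/W
R_stud  = 0.115/(47.5×0.098×10) = 0.00247 K/W
R_cav   = 0.115/(0.0317×0.902×10) = 0.4022 K/W
1/R_core = 1/R_stud + 1/R_cav → R_core = 0.002455 K/W
R_outer = 0.013/(0.621×10) = 0.002093 K/W
R_total = 0.005421 K/W
Q = ΔT/R_total = 31/0.005421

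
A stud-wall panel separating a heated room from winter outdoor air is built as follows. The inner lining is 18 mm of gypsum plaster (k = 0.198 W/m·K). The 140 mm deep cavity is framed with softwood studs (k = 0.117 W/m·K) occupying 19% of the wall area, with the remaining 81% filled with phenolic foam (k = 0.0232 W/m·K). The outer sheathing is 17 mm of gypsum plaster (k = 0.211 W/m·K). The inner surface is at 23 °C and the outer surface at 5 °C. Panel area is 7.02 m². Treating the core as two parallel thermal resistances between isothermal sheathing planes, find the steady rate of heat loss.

Sheathing layers in series; stud and cavity paths in parallel between them.
R_inner = 0.018/(0.198×7.02) = 0.01295 K/W
R_stud  = 0.14/(0.117×0.19×7.02) = 0.8971 K/W
R_cav   = 0.14/(0.0232×0.81×7.02) = 1.061 K/W
1/R_core = 1/R_stud + 1/R_cav → R_core = 0.4862 K/W
R_outer = 0.017/(0.211×7.02) = 0.01148 K/W
R_total = 0.5106 K/W
Q = ΔT/R_total = 18/0.5106

Q ≈ 35.3 W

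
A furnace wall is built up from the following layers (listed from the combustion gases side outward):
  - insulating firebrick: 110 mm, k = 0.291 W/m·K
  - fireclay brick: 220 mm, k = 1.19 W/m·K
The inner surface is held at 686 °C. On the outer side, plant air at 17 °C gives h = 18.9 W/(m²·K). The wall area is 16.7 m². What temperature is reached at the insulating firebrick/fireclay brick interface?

Thermal resistances in series:
R_insulating firebrick = L/(kA) = 0.11/(0.291×16.7) = 0.02264 K/W
R_fireclay brick = L/(kA) = 0.22/(1.19×16.7) = 0.01107 K/W
R_outer film = 1/(h_o·A) = 1/(18.9×16.7) = 0.003168 K/W
R_total = 0.03687 K/W;  Q = ΔT/R_total = 669/0.03687 = 18140 W
T_interface = T_inner − Q·ΣR(inner→interface) = 686 − 18100×0.02264

T ≈ 275 °C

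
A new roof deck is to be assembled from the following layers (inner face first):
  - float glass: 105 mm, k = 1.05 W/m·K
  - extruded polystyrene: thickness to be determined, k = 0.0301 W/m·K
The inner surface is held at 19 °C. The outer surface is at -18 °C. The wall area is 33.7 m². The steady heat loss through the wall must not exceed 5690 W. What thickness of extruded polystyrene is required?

Treating each layer as a thermal resistance in series:
R_float glass = L/(kA) = 0.105/(1.05×33.7) = 0.002967 K/W
Sum of the known resistances R_other = 0.002967 K/W
Required total resistance R_tot = ΔT/Q_allow = 37/5690 = 0.006503 K/W
R_extruded polystyrene = R_tot − R_other = 0.003535 K/W
L = R·k·A = 0.003535×0.0301×33.7

L ≈ 3.59 mm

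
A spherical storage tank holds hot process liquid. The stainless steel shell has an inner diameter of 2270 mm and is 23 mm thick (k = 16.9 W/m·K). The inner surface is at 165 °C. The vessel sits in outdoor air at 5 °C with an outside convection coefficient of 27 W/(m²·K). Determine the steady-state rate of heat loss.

Q ≈ 70200 W

Each spherical layer contributes R = (1/r_i − 1/r_o)/(4πk):
R_stainless steel shell = (1/1.135 − 1/1.158)/(4π×16.9) = 8.24×10^-5 K/W
R_outer film = 1/(h·4πr_o²) = 1/(27×4π×1.158²) = 0.002198 K/W
R_total = 0.00228 K/W
Q = ΔT/R_total = 160/0.00228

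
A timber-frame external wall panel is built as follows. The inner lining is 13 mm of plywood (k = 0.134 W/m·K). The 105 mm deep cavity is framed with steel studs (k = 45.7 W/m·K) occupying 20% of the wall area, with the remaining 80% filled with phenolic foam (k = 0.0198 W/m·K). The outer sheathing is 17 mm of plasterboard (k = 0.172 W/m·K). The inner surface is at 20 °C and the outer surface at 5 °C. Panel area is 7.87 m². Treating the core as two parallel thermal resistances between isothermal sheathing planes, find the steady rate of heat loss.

Q ≈ 569 W

Sheathing layers in series; stud and cavity paths in parallel between them.
R_inner = 0.013/(0.134×7.87) = 0.01233 K/W
R_stud  = 0.105/(45.7×0.2×7.87) = 0.00146 K/W
R_cav   = 0.105/(0.0198×0.8×7.87) = 0.8423 K/W
1/R_core = 1/R_stud + 1/R_cav → R_core = 0.001457 K/W
R_outer = 0.017/(0.172×7.87) = 0.01256 K/W
R_total = 0.02634 K/W
Q = ΔT/R_total = 15/0.02634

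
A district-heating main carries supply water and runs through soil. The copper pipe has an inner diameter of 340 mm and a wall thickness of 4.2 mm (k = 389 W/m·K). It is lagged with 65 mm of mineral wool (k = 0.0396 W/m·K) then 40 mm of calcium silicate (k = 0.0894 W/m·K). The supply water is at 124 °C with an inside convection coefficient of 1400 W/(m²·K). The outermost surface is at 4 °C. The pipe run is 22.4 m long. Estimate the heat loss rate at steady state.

Q ≈ 1730 W

Treating each annulus and film as a series resistance:
R_inner film = 1/(h_i·2πr₁L) = 1/(1400×2π×0.17×22.4) = 2.985×10^-5 K/W
R_copper pipe wall = ln(174.2/170)/(2π×389×22.4) = 4.458×10^-7 K/W
R_mineral wool = ln(239.2/174.2)/(2π×0.0396×22.4) = 0.05689 K/W
R_calcium silicate = ln(279.2/239.2)/(2π×0.0894×22.4) = 0.01229 K/W
R_total = 0.06921 K/W
Q = ΔT/R_total = 120/0.06921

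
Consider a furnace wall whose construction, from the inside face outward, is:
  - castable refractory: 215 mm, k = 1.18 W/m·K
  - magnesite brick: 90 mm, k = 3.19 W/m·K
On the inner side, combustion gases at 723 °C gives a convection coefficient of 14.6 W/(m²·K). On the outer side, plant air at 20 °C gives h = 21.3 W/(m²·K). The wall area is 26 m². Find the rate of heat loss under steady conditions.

Q ≈ 56100 W

Treating each layer as a thermal resistance in series:
R_inner film = 1/(h_i·A) = 1/(14.6×26) = 0.002634 K/W
R_castable refractory = L/(kA) = 0.215/(1.18×26) = 0.007008 K/W
R_magnesite brick = L/(kA) = 0.09/(3.19×26) = 0.001085 K/W
R_outer film = 1/(h_o·A) = 1/(21.3×26) = 0.001806 K/W
R_total = 0.01253 K/W
Q = ΔT / R_total = 703 / 0.01253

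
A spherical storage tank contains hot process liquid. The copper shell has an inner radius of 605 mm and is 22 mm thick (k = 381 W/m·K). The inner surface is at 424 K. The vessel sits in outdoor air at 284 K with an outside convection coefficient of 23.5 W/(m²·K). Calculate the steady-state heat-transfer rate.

Radial (spherical) resistances in series:
R_copper shell = (1/0.605 − 1/0.627)/(4π×381) = 1.211×10^-5 K/W
R_outer film = 1/(h·4πr_o²) = 1/(23.5×4π×0.627²) = 0.008614 K/W
R_total = 0.008626 K/W
Q = ΔT/R_total = 140/0.008626

Q ≈ 16200 W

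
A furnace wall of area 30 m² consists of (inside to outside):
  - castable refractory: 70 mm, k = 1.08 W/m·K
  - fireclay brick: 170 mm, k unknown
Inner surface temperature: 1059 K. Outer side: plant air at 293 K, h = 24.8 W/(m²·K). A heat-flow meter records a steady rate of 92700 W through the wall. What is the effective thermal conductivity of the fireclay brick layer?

k ≈ 1.19 W/(m·K)

Model the wall as resistances in series:
R_castable refractory = L/(kA) = 0.07/(1.08×30) = 0.00216 K/W
R_outer film = 1/(h_o·A) = 1/(24.8×30) = 0.001344 K/W
Sum of known resistances R_other = 0.003505 K/W
Total R = ΔT/Q = 766/92700 = 0.008263 K/W
R_fireclay brick = R_total − R_other = 0.004759 K/W
k = L/(R·A) = 0.17/(0.004759×30)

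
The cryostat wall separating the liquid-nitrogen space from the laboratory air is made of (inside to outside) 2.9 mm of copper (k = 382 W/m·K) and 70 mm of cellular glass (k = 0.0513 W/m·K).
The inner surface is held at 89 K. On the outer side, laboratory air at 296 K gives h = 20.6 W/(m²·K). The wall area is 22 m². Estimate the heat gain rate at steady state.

Model the wall as resistances in series:
R_copper = L/(kA) = 0.0029/(382×22) = 3.451×10^-7 K/W
R_cellular glass = L/(kA) = 0.07/(0.0513×22) = 0.06202 K/W
R_outer film = 1/(h_o·A) = 1/(20.6×22) = 0.002207 K/W
R_total = 0.06423 K/W
Q = ΔT / R_total = 207 / 0.06423

Q ≈ 3220 W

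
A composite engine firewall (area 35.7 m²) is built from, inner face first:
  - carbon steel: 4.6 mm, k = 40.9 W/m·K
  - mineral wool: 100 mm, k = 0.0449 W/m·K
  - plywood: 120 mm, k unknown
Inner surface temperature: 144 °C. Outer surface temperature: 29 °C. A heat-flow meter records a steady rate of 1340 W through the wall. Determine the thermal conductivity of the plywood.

Series thermal resistances:
R_carbon steel = L/(kA) = 0.0046/(40.9×35.7) = 3.15×10^-6 K/W
R_mineral wool = L/(kA) = 0.1/(0.0449×35.7) = 0.06239 K/W
Sum of known resistances R_other = 0.06239 K/W
Total R = ΔT/Q = 115/1340 = 0.08582 K/W
R_plywood = R_total − R_other = 0.02343 K/W
k = L/(R·A) = 0.12/(0.02343×35.7)

k ≈ 0.143 W/(m·K)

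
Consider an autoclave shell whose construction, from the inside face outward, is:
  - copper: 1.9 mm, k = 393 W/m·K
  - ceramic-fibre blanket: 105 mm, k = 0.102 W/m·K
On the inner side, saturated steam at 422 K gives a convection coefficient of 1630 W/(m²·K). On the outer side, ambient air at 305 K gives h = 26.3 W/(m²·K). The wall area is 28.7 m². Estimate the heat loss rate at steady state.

Using the resistance-network approach (series):
R_inner film = 1/(h_i·A) = 1/(1630×28.7) = 2.138×10^-5 K/W
R_copper = L/(kA) = 0.0019/(393×28.7) = 1.685×10^-7 K/W
R_ceramic-fibre blanket = L/(kA) = 0.105/(0.102×28.7) = 0.03587 K/W
R_outer film = 1/(h_o·A) = 1/(26.3×28.7) = 0.001325 K/W
R_total = 0.03721 K/W
Q = ΔT / R_total = 117 / 0.03721

Q ≈ 3140 W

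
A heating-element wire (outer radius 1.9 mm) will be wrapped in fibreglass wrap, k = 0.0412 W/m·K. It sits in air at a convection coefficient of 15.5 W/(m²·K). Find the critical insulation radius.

For a cylinder r_cr = k/h = 0.0412/15.5
r_cr = 2.66 mm; since the bare radius (1.9 mm) is below r_cr, adding a thin layer of insulation will *increase* heat loss.

r_cr ≈ 2.66 mm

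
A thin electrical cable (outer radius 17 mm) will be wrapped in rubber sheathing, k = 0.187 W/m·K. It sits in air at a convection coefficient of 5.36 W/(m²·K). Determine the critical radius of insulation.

r_cr ≈ 34.9 mm

For a cylinder r_cr = k/h = 0.187/5.36
r_cr = 34.9 mm; since the bare radius (17 mm) is below r_cr, adding a thin layer of insulation will *increase* heat loss.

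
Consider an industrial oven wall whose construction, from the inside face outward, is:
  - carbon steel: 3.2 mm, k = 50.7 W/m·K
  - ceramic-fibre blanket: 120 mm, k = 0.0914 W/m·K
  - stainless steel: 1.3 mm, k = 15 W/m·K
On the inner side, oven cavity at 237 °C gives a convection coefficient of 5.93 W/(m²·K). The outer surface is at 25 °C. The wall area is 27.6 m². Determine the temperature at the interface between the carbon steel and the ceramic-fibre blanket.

T ≈ 213 °C

Model the wall as resistances in series:
R_inner film = 1/(h_i·A) = 1/(5.93×27.6) = 0.00611 K/W
R_carbon steel = L/(kA) = 0.0032/(50.7×27.6) = 2.287×10^-6 K/W
R_ceramic-fibre blanket = L/(kA) = 0.12/(0.0914×27.6) = 0.04757 K/W
R_stainless steel = L/(kA) = 0.0013/(15×27.6) = 3.14×10^-6 K/W
R_total = 0.05368 K/W;  Q = ΔT/R_total = 212/0.05368 = 3949 W
T_interface = T_inner − Q·ΣR(inner→interface) = 237 − 3950×0.006112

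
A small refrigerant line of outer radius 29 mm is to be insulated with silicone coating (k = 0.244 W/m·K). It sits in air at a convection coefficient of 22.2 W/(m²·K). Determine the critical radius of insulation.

r_cr ≈ 11 mm

For a cylinder r_cr = k/h = 0.244/22.2
r_cr = 11 mm; since the bare radius (29 mm) is above r_cr, any added insulation will reduce heat loss.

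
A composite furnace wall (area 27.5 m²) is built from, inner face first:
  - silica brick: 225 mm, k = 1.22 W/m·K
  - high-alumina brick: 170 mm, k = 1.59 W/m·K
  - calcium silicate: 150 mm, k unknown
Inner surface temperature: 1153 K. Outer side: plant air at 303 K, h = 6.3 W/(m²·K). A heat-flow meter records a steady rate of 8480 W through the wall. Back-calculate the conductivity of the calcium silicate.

k ≈ 0.065 W/(m·K)

Model the wall as resistances in series:
R_silica brick = L/(kA) = 0.225/(1.22×27.5) = 0.006706 K/W
R_high-alumina brick = L/(kA) = 0.17/(1.59×27.5) = 0.003888 K/W
R_outer film = 1/(h_o·A) = 1/(6.3×27.5) = 0.005772 K/W
Sum of known resistances R_other = 0.01637 K/W
Total R = ΔT/Q = 850/8480 = 0.1002 K/W
R_calcium silicate = R_total − R_other = 0.08387 K/W
k = L/(R·A) = 0.15/(0.08387×27.5)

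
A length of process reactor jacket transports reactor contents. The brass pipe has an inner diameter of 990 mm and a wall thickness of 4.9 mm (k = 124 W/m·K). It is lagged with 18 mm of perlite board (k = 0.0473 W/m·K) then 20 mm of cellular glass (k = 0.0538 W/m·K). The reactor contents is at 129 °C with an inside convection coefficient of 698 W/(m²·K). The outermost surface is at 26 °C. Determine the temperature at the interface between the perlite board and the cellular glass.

T ≈ 75.9 °C

Treating each annulus and film as a series resistance:
R_inner film = 1/(h_i·2πr₁L) = 1/(698×2π×0.495×1) = 4.606×10^-4 K/W
R_brass pipe wall = ln(499.9/495)/(2π×124×1) = 1.264×10^-5 K/W
R_perlite board = ln(517.9/499.9)/(2π×0.0473×1) = 0.119 K/W
R_cellular glass = ln(537.9/517.9)/(2π×0.0538×1) = 0.1121 K/W
R_total = 0.2316 K/W
Q = ΔT/R_total = 103/0.2316
Q = 445 W/m
T_interface = T_inner − Q·ΣR(inner→interface) = 129 − 445×0.1195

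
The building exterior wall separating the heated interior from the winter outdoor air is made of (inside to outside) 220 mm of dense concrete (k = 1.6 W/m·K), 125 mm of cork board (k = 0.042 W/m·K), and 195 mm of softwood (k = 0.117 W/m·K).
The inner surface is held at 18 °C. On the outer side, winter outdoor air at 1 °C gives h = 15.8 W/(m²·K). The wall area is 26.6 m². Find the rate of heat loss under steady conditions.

Q ≈ 93.4 W

Treating each layer as a thermal resistance in series:
R_dense concrete = L/(kA) = 0.22/(1.6×26.6) = 0.005169 K/W
R_cork board = L/(kA) = 0.125/(0.042×26.6) = 0.1119 K/W
R_softwood = L/(kA) = 0.195/(0.117×26.6) = 0.06266 K/W
R_outer film = 1/(h_o·A) = 1/(15.8×26.6) = 0.002379 K/W
R_total = 0.1821 K/W
Q = ΔT / R_total = 17 / 0.1821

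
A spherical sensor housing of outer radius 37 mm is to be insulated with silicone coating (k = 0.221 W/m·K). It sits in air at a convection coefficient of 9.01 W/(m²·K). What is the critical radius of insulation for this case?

For a sphere r_cr = 2k/h = 2×0.221/9.01
r_cr = 49.1 mm; since the bare radius (37 mm) is below r_cr, adding a thin layer of insulation will *increase* heat loss.

r_cr ≈ 49.1 mm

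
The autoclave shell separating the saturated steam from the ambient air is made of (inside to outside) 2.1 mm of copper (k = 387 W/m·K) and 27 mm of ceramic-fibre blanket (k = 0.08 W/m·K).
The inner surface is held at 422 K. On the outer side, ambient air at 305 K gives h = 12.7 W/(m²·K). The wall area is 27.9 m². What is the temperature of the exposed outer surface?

T ≈ 327 K

Using the resistance-network approach (series):
R_copper = L/(kA) = 0.0021/(387×27.9) = 1.945×10^-7 K/W
R_ceramic-fibre blanket = L/(kA) = 0.027/(0.08×27.9) = 0.0121 K/W
R_outer film = 1/(h_o·A) = 1/(12.7×27.9) = 0.002822 K/W
R_total = 0.01492 K/W;  Q = ΔT/R_total = 117/0.01492 = 7842 W
T_interface = T_inner − Q·ΣR(inner→interface) = 422 − 7840×0.0121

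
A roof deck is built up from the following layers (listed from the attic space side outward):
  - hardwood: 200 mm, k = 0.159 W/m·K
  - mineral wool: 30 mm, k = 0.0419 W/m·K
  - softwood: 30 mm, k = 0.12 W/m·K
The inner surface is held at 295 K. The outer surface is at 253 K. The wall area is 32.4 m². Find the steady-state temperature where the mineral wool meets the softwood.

Series thermal resistances:
R_hardwood = L/(kA) = 0.2/(0.159×32.4) = 0.03882 K/W
R_mineral wool = L/(kA) = 0.03/(0.0419×32.4) = 0.0221 K/W
R_softwood = L/(kA) = 0.03/(0.12×32.4) = 0.007716 K/W
R_total = 0.06864 K/W;  Q = ΔT/R_total = 42/0.06864 = 611.9 W
T_interface = T_inner − Q·ΣR(inner→interface) = 295 − 612×0.06092

T ≈ 258 K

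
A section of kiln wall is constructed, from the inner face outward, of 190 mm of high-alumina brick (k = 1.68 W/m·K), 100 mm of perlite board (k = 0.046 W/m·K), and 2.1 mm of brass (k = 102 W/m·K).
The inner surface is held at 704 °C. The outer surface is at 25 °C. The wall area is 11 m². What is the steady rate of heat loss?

Model the wall as resistances in series:
R_high-alumina brick = L/(kA) = 0.19/(1.68×11) = 0.01028 K/W
R_perlite board = L/(kA) = 0.1/(0.046×11) = 0.1976 K/W
R_brass = L/(kA) = 0.0021/(102×11) = 1.872×10^-6 K/W
R_total = 0.2079 K/W
Q = ΔT / R_total = 679 / 0.2079

Q ≈ 3270 W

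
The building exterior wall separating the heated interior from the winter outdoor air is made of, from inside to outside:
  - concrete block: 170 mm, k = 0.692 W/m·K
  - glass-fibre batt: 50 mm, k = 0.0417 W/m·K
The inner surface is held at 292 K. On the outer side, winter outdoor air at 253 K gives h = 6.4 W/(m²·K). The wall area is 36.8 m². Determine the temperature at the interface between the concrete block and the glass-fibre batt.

Thermal resistances in series:
R_concrete block = L/(kA) = 0.17/(0.692×36.8) = 0.006676 K/W
R_glass-fibre batt = L/(kA) = 0.05/(0.0417×36.8) = 0.03258 K/W
R_outer film = 1/(h_o·A) = 1/(6.4×36.8) = 0.004246 K/W
R_total = 0.0435 K/W;  Q = ΔT/R_total = 39/0.0435 = 896.5 W
T_interface = T_inner − Q·ΣR(inner→interface) = 292 − 896×0.006676

T ≈ 286 K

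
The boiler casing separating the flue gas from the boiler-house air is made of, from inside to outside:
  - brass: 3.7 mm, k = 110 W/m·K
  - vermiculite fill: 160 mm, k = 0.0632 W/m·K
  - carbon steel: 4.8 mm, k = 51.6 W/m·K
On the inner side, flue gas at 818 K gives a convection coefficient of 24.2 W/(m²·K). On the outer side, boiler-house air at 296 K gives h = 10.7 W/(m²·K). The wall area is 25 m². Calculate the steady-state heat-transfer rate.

Q ≈ 4890 W

Using the resistance-network approach (series):
R_inner film = 1/(h_i·A) = 1/(24.2×25) = 0.001653 K/W
R_brass = L/(kA) = 0.0037/(110×25) = 1.345×10^-6 K/W
R_vermiculite fill = L/(kA) = 0.16/(0.0632×25) = 0.1013 K/W
R_carbon steel = L/(kA) = 0.0048/(51.6×25) = 3.721×10^-6 K/W
R_outer film = 1/(h_o·A) = 1/(10.7×25) = 0.003738 K/W
R_total = 0.1067 K/W
Q = ΔT / R_total = 522 / 0.1067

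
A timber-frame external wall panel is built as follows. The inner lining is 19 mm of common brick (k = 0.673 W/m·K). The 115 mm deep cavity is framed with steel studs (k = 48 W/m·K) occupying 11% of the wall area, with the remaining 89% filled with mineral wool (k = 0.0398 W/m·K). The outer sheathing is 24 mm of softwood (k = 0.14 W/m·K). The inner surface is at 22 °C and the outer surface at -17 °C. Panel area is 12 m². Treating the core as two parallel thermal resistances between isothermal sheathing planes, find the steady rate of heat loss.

Q ≈ 2110 W

Sheathing layers in series; stud and cavity paths in parallel between them.
R_inner = 0.019/(0.673×12) = 0.002353 K/W
R_stud  = 0.115/(48×0.11×12) = 0.001815 K/W
R_cav   = 0.115/(0.0398×0.89×12) = 0.2705 K/W
1/R_core = 1/R_stud + 1/R_cav → R_core = 0.001803 K/W
R_outer = 0.024/(0.14×12) = 0.01429 K/W
R_total = 0.01844 K/W
Q = ΔT/R_total = 39/0.01844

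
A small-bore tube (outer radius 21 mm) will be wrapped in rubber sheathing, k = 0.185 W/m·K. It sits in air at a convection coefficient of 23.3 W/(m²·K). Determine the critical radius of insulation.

r_cr ≈ 7.94 mm

For a cylinder r_cr = k/h = 0.185/23.3
r_cr = 7.94 mm; since the bare radius (21 mm) is above r_cr, any added insulation will reduce heat loss.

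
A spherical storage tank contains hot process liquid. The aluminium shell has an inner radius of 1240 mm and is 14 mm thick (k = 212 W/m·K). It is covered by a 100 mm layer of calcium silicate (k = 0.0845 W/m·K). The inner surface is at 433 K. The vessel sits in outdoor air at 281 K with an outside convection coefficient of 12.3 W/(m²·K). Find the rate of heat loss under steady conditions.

Q ≈ 2580 W

For a spherical shell R = (1/r₁ − 1/r₂)/(4πk); film R = 1/(h·4πr²). In series:
R_aluminium shell = (1/1.24 − 1/1.254)/(4π×212) = 3.38×10^-6 K/W
R_calcium silicate = (1/1.254 − 1/1.354)/(4π×0.0845) = 0.05546 K/W
R_outer film = 1/(h·4πr_o²) = 1/(12.3×4π×1.354²) = 0.003529 K/W
R_total = 0.059 K/W
Q = ΔT/R_total = 152/0.059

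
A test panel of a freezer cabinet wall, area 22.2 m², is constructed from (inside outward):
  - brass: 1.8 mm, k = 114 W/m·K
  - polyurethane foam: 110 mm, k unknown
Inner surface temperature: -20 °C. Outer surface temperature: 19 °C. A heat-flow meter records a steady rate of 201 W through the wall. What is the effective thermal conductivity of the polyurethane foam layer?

k ≈ 0.0255 W/(m·K)

Series thermal resistances:
R_brass = L/(kA) = 0.0018/(114×22.2) = 7.112×10^-7 K/W
Sum of known resistances R_other = 7.112×10^-7 K/W
Total R = ΔT/Q = 39/201 = 0.194 K/W
R_polyurethane foam = R_total − R_other = 0.194 K/W
k = L/(R·A) = 0.11/(0.194×22.2)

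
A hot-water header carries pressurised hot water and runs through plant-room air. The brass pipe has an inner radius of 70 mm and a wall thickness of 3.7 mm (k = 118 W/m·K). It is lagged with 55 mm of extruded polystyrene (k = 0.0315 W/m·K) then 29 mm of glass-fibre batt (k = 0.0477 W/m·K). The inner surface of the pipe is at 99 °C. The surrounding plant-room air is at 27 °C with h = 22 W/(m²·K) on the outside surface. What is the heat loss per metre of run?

For a radial system each layer contributes R = ln(r_out/r_in)/(2πkL); films add R = 1/(hA).
R_brass pipe wall = ln(73.7/70)/(2π×118×1) = 6.947×10^-5 K/W
R_extruded polystyrene = ln(128.7/73.7)/(2π×0.0315×1) = 2.817 K/W
R_glass-fibre batt = ln(157.7/128.7)/(2π×0.0477×1) = 0.678 K/W
R_outer film = 1/(h_o·2πr_oL) = 1/(22×2π×0.1577×1) = 0.04587 K/W
R_total = 3.541 K/W
Q = ΔT/R_total = 72/3.541

q′ ≈ 20.3 W/m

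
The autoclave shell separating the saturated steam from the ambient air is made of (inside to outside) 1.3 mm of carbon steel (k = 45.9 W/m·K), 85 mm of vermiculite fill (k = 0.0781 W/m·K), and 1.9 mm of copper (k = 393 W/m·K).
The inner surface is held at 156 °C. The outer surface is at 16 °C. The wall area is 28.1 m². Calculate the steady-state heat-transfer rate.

Q ≈ 3610 W

Treating each layer as a thermal resistance in series:
R_carbon steel = L/(kA) = 0.0013/(45.9×28.1) = 1.008×10^-6 K/W
R_vermiculite fill = L/(kA) = 0.085/(0.0781×28.1) = 0.03873 K/W
R_copper = L/(kA) = 0.0019/(393×28.1) = 1.721×10^-7 K/W
R_total = 0.03873 K/W
Q = ΔT / R_total = 140 / 0.03873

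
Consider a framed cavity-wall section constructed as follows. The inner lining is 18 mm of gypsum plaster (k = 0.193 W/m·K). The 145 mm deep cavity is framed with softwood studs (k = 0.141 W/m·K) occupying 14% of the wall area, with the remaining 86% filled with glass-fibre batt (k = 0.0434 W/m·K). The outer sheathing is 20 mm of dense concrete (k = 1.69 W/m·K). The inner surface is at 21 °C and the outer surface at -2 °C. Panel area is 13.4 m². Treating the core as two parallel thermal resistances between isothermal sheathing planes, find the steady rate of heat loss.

Q ≈ 116 W

Sheathing layers in series; stud and cavity paths in parallel between them.
R_inner = 0.018/(0.193×13.4) = 0.00696 K/W
R_stud  = 0.145/(0.141×0.14×13.4) = 0.5482 K/W
R_cav   = 0.145/(0.0434×0.86×13.4) = 0.2899 K/W
1/R_core = 1/R_stud + 1/R_cav → R_core = 0.1896 K/W
R_outer = 0.02/(1.69×13.4) = 8.832×10^-4 K/W
R_total = 0.1975 K/W
Q = ΔT/R_total = 23/0.1975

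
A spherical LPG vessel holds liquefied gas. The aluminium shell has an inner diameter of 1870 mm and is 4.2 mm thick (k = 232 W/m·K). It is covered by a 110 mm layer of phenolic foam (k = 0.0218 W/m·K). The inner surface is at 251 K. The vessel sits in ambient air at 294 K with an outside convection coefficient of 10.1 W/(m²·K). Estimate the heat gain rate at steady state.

For a spherical shell R = (1/r₁ − 1/r₂)/(4πk); film R = 1/(h·4πr²). In series:
R_aluminium shell = (1/0.935 − 1/0.9392)/(4π×232) = 1.641×10^-6 K/W
R_phenolic foam = (1/0.9392 − 1/1.0492)/(4π×0.0218) = 0.4075 K/W
R_outer film = 1/(h·4πr_o²) = 1/(10.1×4π×1.0492²) = 0.007157 K/W
R_total = 0.4146 K/W
Q = ΔT/R_total = 43/0.4146

Q ≈ 104 W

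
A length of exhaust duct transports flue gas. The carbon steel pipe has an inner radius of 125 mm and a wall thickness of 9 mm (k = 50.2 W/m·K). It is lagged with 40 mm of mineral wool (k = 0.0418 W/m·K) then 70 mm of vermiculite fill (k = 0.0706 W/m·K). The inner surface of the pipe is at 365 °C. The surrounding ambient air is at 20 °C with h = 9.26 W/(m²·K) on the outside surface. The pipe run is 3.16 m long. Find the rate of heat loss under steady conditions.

Q ≈ 597 W

Per-layer cylindrical resistances, series-summed:
R_carbon steel pipe wall = ln(134/125)/(2π×50.2×3.16) = 6.976×10^-5 K/W
R_mineral wool = ln(174/134)/(2π×0.0418×3.16) = 0.3147 K/W
R_vermiculite fill = ln(244/174)/(2π×0.0706×3.16) = 0.2412 K/W
R_outer film = 1/(h_o·2πr_oL) = 1/(9.26×2π×0.244×3.16) = 0.02229 K/W
R_total = 0.5783 K/W
Q = ΔT/R_total = 345/0.5783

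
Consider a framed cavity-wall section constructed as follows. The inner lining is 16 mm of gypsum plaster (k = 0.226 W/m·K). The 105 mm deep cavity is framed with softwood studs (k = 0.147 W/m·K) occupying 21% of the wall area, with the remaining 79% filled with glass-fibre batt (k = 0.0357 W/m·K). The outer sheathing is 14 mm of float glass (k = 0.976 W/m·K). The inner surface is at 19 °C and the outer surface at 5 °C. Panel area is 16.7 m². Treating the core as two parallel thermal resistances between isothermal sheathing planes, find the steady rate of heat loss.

Q ≈ 126 W

Sheathing layers in series; stud and cavity paths in parallel between them.
R_inner = 0.016/(0.226×16.7) = 0.004239 K/W
R_stud  = 0.105/(0.147×0.21×16.7) = 0.2037 K/W
R_cav   = 0.105/(0.0357×0.79×16.7) = 0.2229 K/W
1/R_core = 1/R_stud + 1/R_cav → R_core = 0.1064 K/W
R_outer = 0.014/(0.976×16.7) = 8.589×10^-4 K/W
R_total = 0.1115 K/W
Q = ΔT/R_total = 14/0.1115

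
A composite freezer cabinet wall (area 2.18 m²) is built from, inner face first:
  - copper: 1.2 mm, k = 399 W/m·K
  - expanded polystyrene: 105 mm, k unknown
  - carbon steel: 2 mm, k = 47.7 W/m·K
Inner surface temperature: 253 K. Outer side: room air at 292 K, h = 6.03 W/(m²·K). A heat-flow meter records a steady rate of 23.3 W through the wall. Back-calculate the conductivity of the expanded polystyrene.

Using the resistance-network approach (series):
R_copper = L/(kA) = 0.0012/(399×2.18) = 1.38×10^-6 K/W
R_carbon steel = L/(kA) = 0.002/(47.7×2.18) = 1.923×10^-5 K/W
R_outer film = 1/(h_o·A) = 1/(6.03×2.18) = 0.07607 K/W
Sum of known resistances R_other = 0.07609 K/W
Total R = ΔT/Q = 39/23.3 = 1.674 K/W
R_expanded polystyrene = R_total − R_other = 1.598 K/W
k = L/(R·A) = 0.105/(1.598×2.18)

k ≈ 0.0301 W/(m·K)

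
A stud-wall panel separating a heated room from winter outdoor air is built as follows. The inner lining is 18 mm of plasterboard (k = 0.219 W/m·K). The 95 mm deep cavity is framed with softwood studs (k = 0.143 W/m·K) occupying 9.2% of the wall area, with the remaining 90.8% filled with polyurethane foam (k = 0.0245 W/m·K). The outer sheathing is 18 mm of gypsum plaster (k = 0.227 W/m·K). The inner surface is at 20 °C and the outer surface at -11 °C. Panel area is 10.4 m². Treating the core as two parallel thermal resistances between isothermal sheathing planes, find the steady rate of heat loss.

Sheathing layers in series; stud and cavity paths in parallel between them.
R_inner = 0.018/(0.219×10.4) = 0.007903 K/W
R_stud  = 0.095/(0.143×0.092×10.4) = 0.6943 K/W
R_cav   = 0.095/(0.0245×0.908×10.4) = 0.4106 K/W
1/R_core = 1/R_stud + 1/R_cav → R_core = 0.258 K/W
R_outer = 0.018/(0.227×10.4) = 0.007625 K/W
R_total = 0.2736 K/W
Q = ΔT/R_total = 31/0.2736

Q ≈ 113 W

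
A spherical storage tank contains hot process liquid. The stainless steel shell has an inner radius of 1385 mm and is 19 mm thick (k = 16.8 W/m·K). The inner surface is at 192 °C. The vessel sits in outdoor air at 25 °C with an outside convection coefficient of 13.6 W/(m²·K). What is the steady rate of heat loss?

Spherical conduction: R = (1/r_in − 1/r_out)/(4πk) per layer; series-sum.
R_stainless steel shell = (1/1.385 − 1/1.404)/(4π×16.8) = 4.628×10^-5 K/W
R_outer film = 1/(h·4πr_o²) = 1/(13.6×4π×1.404²) = 0.002968 K/W
R_total = 0.003015 K/W
Q = ΔT/R_total = 167/0.003015

Q ≈ 55400 W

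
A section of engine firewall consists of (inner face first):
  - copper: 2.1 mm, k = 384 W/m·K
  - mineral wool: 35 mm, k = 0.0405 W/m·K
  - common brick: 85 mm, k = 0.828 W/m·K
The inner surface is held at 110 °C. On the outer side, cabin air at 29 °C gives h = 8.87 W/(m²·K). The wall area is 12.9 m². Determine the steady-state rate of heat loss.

Q ≈ 968 W

Model the wall as resistances in series:
R_copper = L/(kA) = 0.0021/(384×12.9) = 4.239×10^-7 K/W
R_mineral wool = L/(kA) = 0.035/(0.0405×12.9) = 0.06699 K/W
R_common brick = L/(kA) = 0.085/(0.828×12.9) = 0.007958 K/W
R_outer film = 1/(h_o·A) = 1/(8.87×12.9) = 0.00874 K/W
R_total = 0.08369 K/W
Q = ΔT / R_total = 81 / 0.08369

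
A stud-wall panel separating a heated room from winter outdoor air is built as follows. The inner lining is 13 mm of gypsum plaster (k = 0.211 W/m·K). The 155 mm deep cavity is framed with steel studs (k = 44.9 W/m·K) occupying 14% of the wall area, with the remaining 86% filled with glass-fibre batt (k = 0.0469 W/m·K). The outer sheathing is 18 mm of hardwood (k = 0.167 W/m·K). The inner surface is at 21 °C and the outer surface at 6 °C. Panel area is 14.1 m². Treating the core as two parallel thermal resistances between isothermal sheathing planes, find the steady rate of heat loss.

Q ≈ 1090 W

Sheathing layers in series; stud and cavity paths in parallel between them.
R_inner = 0.013/(0.211×14.1) = 0.00437 K/W
R_stud  = 0.155/(44.9×0.14×14.1) = 0.001749 K/W
R_cav   = 0.155/(0.0469×0.86×14.1) = 0.2725 K/W
1/R_core = 1/R_stud + 1/R_cav → R_core = 0.001738 K/W
R_outer = 0.018/(0.167×14.1) = 0.007644 K/W
R_total = 0.01375 K/W
Q = ΔT/R_total = 15/0.01375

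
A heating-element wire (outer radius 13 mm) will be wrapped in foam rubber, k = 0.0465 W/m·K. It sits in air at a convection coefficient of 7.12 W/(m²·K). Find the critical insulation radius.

For a cylinder r_cr = k/h = 0.0465/7.12
r_cr = 6.53 mm; since the bare radius (13 mm) is above r_cr, any added insulation will reduce heat loss.

r_cr ≈ 6.53 mm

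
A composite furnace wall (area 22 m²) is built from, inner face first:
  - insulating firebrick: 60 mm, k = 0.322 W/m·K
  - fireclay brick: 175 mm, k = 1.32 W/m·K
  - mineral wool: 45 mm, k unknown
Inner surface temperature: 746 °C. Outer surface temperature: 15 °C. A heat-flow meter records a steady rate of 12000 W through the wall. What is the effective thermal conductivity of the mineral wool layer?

Series thermal resistances:
R_insulating firebrick = L/(kA) = 0.06/(0.322×22) = 0.00847 K/W
R_fireclay brick = L/(kA) = 0.175/(1.32×22) = 0.006026 K/W
Sum of known resistances R_other = 0.0145 K/W
Total R = ΔT/Q = 731/12000 = 0.06092 K/W
R_mineral wool = R_total − R_other = 0.04642 K/W
k = L/(R·A) = 0.045/(0.04642×22)

k ≈ 0.0441 W/(m·K)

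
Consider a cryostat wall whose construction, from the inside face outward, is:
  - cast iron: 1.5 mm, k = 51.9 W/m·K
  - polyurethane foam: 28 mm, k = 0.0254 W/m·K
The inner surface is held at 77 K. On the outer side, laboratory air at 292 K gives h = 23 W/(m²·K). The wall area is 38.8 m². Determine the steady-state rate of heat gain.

Q ≈ 7280 W

Series thermal resistances:
R_cast iron = L/(kA) = 0.0015/(51.9×38.8) = 7.449×10^-7 K/W
R_polyurethane foam = L/(kA) = 0.028/(0.0254×38.8) = 0.02841 K/W
R_outer film = 1/(h_o·A) = 1/(23×38.8) = 0.001121 K/W
R_total = 0.02953 K/W
Q = ΔT / R_total = 215 / 0.02953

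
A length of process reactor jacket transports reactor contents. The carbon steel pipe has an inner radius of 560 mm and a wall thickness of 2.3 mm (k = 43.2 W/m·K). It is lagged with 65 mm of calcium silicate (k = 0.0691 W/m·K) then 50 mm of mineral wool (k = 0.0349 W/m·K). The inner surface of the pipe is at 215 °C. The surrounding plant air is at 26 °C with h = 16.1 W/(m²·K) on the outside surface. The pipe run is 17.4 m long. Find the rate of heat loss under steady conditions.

For a radial system each layer contributes R = ln(r_out/r_in)/(2πkL); films add R = 1/(hA).
R_carbon steel pipe wall = ln(562.3/560)/(2π×43.2×17.4) = 8.678×10^-7 K/W
R_calcium silicate = ln(627.3/562.3)/(2π×0.0691×17.4) = 0.01448 K/W
R_mineral wool = ln(677.3/627.3)/(2π×0.0349×17.4) = 0.0201 K/W
R_outer film = 1/(h_o·2πr_oL) = 1/(16.1×2π×0.6773×17.4) = 8.388×10^-4 K/W
R_total = 0.03542 K/W
Q = ΔT/R_total = 189/0.03542

Q ≈ 5340 W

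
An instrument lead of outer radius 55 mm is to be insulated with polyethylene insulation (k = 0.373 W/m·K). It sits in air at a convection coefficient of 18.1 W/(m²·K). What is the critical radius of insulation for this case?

For a cylinder r_cr = k/h = 0.373/18.1
r_cr = 20.6 mm; since the bare radius (55 mm) is above r_cr, any added insulation will reduce heat loss.

r_cr ≈ 20.6 mm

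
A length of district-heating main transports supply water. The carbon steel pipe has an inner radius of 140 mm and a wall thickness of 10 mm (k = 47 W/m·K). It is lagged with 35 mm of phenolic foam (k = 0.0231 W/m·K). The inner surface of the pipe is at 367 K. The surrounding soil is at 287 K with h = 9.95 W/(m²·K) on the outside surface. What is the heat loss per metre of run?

q′ ≈ 52.2 W/m

Cylindrical conduction, so R = ln(r₂/r₁)/(2πkL) per layer, in series:
R_carbon steel pipe wall = ln(150/140)/(2π×47×1) = 2.336×10^-4 K/W
R_phenolic foam = ln(185/150)/(2π×0.0231×1) = 1.445 K/W
R_outer film = 1/(h_o·2πr_oL) = 1/(9.95×2π×0.185×1) = 0.08646 K/W
R_total = 1.532 K/W
Q = ΔT/R_total = 80/1.532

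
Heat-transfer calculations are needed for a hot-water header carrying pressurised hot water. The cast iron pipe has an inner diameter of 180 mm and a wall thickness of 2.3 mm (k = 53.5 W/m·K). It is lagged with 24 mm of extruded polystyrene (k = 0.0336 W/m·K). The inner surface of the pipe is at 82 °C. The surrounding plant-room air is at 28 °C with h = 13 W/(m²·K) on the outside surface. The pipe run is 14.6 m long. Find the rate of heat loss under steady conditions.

Q ≈ 657 W

Radial resistances (cylindrical: R_cond = ln(r_o/r_i)/(2πkL), R_conv = 1/(h·2πrL)):
R_cast iron pipe wall = ln(92.3/90)/(2π×53.5×14.6) = 5.142×10^-6 K/W
R_extruded polystyrene = ln(116.3/92.3)/(2π×0.0336×14.6) = 0.07499 K/W
R_outer film = 1/(h_o·2πr_oL) = 1/(13×2π×0.1163×14.6) = 0.00721 K/W
R_total = 0.0822 K/W
Q = ΔT/R_total = 54/0.0822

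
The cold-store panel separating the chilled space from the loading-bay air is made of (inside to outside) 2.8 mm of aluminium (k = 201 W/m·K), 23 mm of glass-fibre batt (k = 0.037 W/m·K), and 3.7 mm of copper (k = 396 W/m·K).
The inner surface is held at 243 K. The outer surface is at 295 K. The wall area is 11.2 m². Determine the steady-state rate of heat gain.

Series thermal resistances:
R_aluminium = L/(kA) = 0.0028/(201×11.2) = 1.244×10^-6 K/W
R_glass-fibre batt = L/(kA) = 0.023/(0.037×11.2) = 0.0555 K/W
R_copper = L/(kA) = 0.0037/(396×11.2) = 8.342×10^-7 K/W
R_total = 0.0555 K/W
Q = ΔT / R_total = 52 / 0.0555

Q ≈ 937 W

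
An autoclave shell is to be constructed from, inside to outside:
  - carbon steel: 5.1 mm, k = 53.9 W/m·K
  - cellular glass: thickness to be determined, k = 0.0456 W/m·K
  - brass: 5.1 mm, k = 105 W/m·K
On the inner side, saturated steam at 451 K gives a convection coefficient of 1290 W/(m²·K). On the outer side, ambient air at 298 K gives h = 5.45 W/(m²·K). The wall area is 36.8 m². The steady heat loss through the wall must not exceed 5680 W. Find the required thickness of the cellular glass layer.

L ≈ 36.8 mm

Thermal resistances in series:
R_inner film = 1/(h_i·A) = 1/(1290×36.8) = 2.107×10^-5 K/W
R_carbon steel = L/(kA) = 0.0051/(53.9×36.8) = 2.571×10^-6 K/W
R_brass = L/(kA) = 0.0051/(105×36.8) = 1.32×10^-6 K/W
R_outer film = 1/(h_o·A) = 1/(5.45×36.8) = 0.004986 K/W
Sum of the known resistances R_other = 0.005011 K/W
Required total resistance R_tot = ΔT/Q_allow = 153/5680 = 0.02694 K/W
R_cellular glass = R_tot − R_other = 0.02193 K/W
L = R·k·A = 0.02193×0.0456×36.8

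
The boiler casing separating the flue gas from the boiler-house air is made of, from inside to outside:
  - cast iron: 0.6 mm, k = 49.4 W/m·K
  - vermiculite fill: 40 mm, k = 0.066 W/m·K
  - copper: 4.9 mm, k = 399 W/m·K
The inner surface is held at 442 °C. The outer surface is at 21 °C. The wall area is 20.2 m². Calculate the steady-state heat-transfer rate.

Treating each layer as a thermal resistance in series:
R_cast iron = L/(kA) = 0.0006/(49.4×20.2) = 6.013×10^-7 K/W
R_vermiculite fill = L/(kA) = 0.04/(0.066×20.2) = 0.03 K/W
R_copper = L/(kA) = 0.0049/(399×20.2) = 6.08×10^-7 K/W
R_total = 0.03 K/W
Q = ΔT / R_total = 421 / 0.03

Q ≈ 14000 W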